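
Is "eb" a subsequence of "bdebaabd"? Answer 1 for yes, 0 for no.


Check if "eb" is a subsequence of "bdebaabd"
Greedy scan:
  Position 0 ('b'): no match needed
  Position 1 ('d'): no match needed
  Position 2 ('e'): matches sub[0] = 'e'
  Position 3 ('b'): matches sub[1] = 'b'
  Position 4 ('a'): no match needed
  Position 5 ('a'): no match needed
  Position 6 ('b'): no match needed
  Position 7 ('d'): no match needed
All 2 characters matched => is a subsequence

1


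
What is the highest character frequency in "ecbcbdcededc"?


Input: ecbcbdcededc
Character counts:
  'b': 2
  'c': 4
  'd': 3
  'e': 3
Maximum frequency: 4

4


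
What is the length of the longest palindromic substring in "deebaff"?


Input: "deebaff"
Checking substrings for palindromes:
  [1:3] "ee" (len 2) => palindrome
  [5:7] "ff" (len 2) => palindrome
Longest palindromic substring: "ee" with length 2

2


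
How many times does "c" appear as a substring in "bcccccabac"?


Searching for "c" in "bcccccabac"
Scanning each position:
  Position 0: "b" => no
  Position 1: "c" => MATCH
  Position 2: "c" => MATCH
  Position 3: "c" => MATCH
  Position 4: "c" => MATCH
  Position 5: "c" => MATCH
  Position 6: "a" => no
  Position 7: "b" => no
  Position 8: "a" => no
  Position 9: "c" => MATCH
Total occurrences: 6

6


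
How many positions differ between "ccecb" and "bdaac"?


Comparing "ccecb" and "bdaac" position by position:
  Position 0: 'c' vs 'b' => DIFFER
  Position 1: 'c' vs 'd' => DIFFER
  Position 2: 'e' vs 'a' => DIFFER
  Position 3: 'c' vs 'a' => DIFFER
  Position 4: 'b' vs 'c' => DIFFER
Positions that differ: 5

5


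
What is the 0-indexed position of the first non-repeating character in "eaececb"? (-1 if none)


Input: eaececb
Character frequencies:
  'a': 1
  'b': 1
  'c': 2
  'e': 3
Scanning left to right for freq == 1:
  Position 0 ('e'): freq=3, skip
  Position 1 ('a'): unique! => answer = 1

1


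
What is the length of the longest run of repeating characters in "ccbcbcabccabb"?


Input: "ccbcbcabccabb"
Scanning for longest run:
  Position 1 ('c'): continues run of 'c', length=2
  Position 2 ('b'): new char, reset run to 1
  Position 3 ('c'): new char, reset run to 1
  Position 4 ('b'): new char, reset run to 1
  Position 5 ('c'): new char, reset run to 1
  Position 6 ('a'): new char, reset run to 1
  Position 7 ('b'): new char, reset run to 1
  Position 8 ('c'): new char, reset run to 1
  Position 9 ('c'): continues run of 'c', length=2
  Position 10 ('a'): new char, reset run to 1
  Position 11 ('b'): new char, reset run to 1
  Position 12 ('b'): continues run of 'b', length=2
Longest run: 'c' with length 2

2


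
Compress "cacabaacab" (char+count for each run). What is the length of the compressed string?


Input: cacabaacab
Runs:
  'c' x 1 => "c1"
  'a' x 1 => "a1"
  'c' x 1 => "c1"
  'a' x 1 => "a1"
  'b' x 1 => "b1"
  'a' x 2 => "a2"
  'c' x 1 => "c1"
  'a' x 1 => "a1"
  'b' x 1 => "b1"
Compressed: "c1a1c1a1b1a2c1a1b1"
Compressed length: 18

18


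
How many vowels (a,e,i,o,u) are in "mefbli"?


Input: mefbli
Checking each character:
  'm' at position 0: consonant
  'e' at position 1: vowel (running total: 1)
  'f' at position 2: consonant
  'b' at position 3: consonant
  'l' at position 4: consonant
  'i' at position 5: vowel (running total: 2)
Total vowels: 2

2


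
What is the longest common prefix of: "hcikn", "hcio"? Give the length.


Words: hcikn, hcio
  Position 0: all 'h' => match
  Position 1: all 'c' => match
  Position 2: all 'i' => match
  Position 3: ('k', 'o') => mismatch, stop
LCP = "hci" (length 3)

3


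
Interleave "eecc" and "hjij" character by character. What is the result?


Interleaving "eecc" and "hjij":
  Position 0: 'e' from first, 'h' from second => "eh"
  Position 1: 'e' from first, 'j' from second => "ej"
  Position 2: 'c' from first, 'i' from second => "ci"
  Position 3: 'c' from first, 'j' from second => "cj"
Result: ehejcicj

ehejcicj


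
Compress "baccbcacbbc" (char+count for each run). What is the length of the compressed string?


Input: baccbcacbbc
Runs:
  'b' x 1 => "b1"
  'a' x 1 => "a1"
  'c' x 2 => "c2"
  'b' x 1 => "b1"
  'c' x 1 => "c1"
  'a' x 1 => "a1"
  'c' x 1 => "c1"
  'b' x 2 => "b2"
  'c' x 1 => "c1"
Compressed: "b1a1c2b1c1a1c1b2c1"
Compressed length: 18

18


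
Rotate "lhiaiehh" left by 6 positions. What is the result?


Input: "lhiaiehh", rotate left by 6
First 6 characters: "lhiaie"
Remaining characters: "hh"
Concatenate remaining + first: "hh" + "lhiaie" = "hhlhiaie"

hhlhiaie


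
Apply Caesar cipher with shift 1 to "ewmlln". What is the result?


Caesar cipher: shift "ewmlln" by 1
  'e' (pos 4) + 1 = pos 5 = 'f'
  'w' (pos 22) + 1 = pos 23 = 'x'
  'm' (pos 12) + 1 = pos 13 = 'n'
  'l' (pos 11) + 1 = pos 12 = 'm'
  'l' (pos 11) + 1 = pos 12 = 'm'
  'n' (pos 13) + 1 = pos 14 = 'o'
Result: fxnmmo

fxnmmo


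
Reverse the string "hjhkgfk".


Input: hjhkgfk
Reading characters right to left:
  Position 6: 'k'
  Position 5: 'f'
  Position 4: 'g'
  Position 3: 'k'
  Position 2: 'h'
  Position 1: 'j'
  Position 0: 'h'
Reversed: kfgkhjh

kfgkhjh


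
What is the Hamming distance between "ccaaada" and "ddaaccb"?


Comparing "ccaaada" and "ddaaccb" position by position:
  Position 0: 'c' vs 'd' => differ
  Position 1: 'c' vs 'd' => differ
  Position 2: 'a' vs 'a' => same
  Position 3: 'a' vs 'a' => same
  Position 4: 'a' vs 'c' => differ
  Position 5: 'd' vs 'c' => differ
  Position 6: 'a' vs 'b' => differ
Total differences (Hamming distance): 5

5


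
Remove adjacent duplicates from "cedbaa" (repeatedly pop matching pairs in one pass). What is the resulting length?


Input: cedbaa
Stack-based adjacent duplicate removal:
  Read 'c': push. Stack: c
  Read 'e': push. Stack: ce
  Read 'd': push. Stack: ced
  Read 'b': push. Stack: cedb
  Read 'a': push. Stack: cedba
  Read 'a': matches stack top 'a' => pop. Stack: cedb
Final stack: "cedb" (length 4)

4


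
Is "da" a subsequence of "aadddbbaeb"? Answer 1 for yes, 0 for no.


Check if "da" is a subsequence of "aadddbbaeb"
Greedy scan:
  Position 0 ('a'): no match needed
  Position 1 ('a'): no match needed
  Position 2 ('d'): matches sub[0] = 'd'
  Position 3 ('d'): no match needed
  Position 4 ('d'): no match needed
  Position 5 ('b'): no match needed
  Position 6 ('b'): no match needed
  Position 7 ('a'): matches sub[1] = 'a'
  Position 8 ('e'): no match needed
  Position 9 ('b'): no match needed
All 2 characters matched => is a subsequence

1


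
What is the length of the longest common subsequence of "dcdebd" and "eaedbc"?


LCS of "dcdebd" and "eaedbc"
DP table:
           e    a    e    d    b    c
      0    0    0    0    0    0    0
  d   0    0    0    0    1    1    1
  c   0    0    0    0    1    1    2
  d   0    0    0    0    1    1    2
  e   0    1    1    1    1    1    2
  b   0    1    1    1    1    2    2
  d   0    1    1    1    2    2    2
LCS length = dp[6][6] = 2

2


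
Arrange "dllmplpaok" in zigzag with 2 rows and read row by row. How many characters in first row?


Zigzag "dllmplpaok" into 2 rows:
Placing characters:
  'd' => row 0
  'l' => row 1
  'l' => row 0
  'm' => row 1
  'p' => row 0
  'l' => row 1
  'p' => row 0
  'a' => row 1
  'o' => row 0
  'k' => row 1
Rows:
  Row 0: "dlppo"
  Row 1: "lmlak"
First row length: 5

5


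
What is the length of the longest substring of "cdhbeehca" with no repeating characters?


Input: "cdhbeehca"
Sliding window (track last position of each char):
  Position 0 ('c'): window [0,0] length 1 -- new best
  Position 1 ('d'): window [0,1] length 2 -- new best
  Position 2 ('h'): window [0,2] length 3 -- new best
  Position 3 ('b'): window [0,3] length 4 -- new best
  Position 4 ('e'): window [0,4] length 5 -- new best
  Position 5 ('e'): repeat (last at 4), move window start to 5
  Position 5 ('e'): window [5,5] length 1
  Position 6 ('h'): window [5,6] length 2
  Position 7 ('c'): window [5,7] length 3
  Position 8 ('a'): window [5,8] length 4
Longest substring with no repeats: "cdhbe" with length 5

5


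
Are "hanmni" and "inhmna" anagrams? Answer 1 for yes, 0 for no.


Strings: "hanmni", "inhmna"
Sorted first:  ahimnn
Sorted second: ahimnn
Sorted forms match => anagrams

1


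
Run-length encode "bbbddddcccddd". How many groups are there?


Input: bbbddddcccddd
Scanning for consecutive runs:
  Group 1: 'b' x 3 (positions 0-2)
  Group 2: 'd' x 4 (positions 3-6)
  Group 3: 'c' x 3 (positions 7-9)
  Group 4: 'd' x 3 (positions 10-12)
Total groups: 4

4


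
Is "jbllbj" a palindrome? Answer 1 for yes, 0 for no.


Input: jbllbj
Reversed: jbllbj
  Compare pos 0 ('j') with pos 5 ('j'): match
  Compare pos 1 ('b') with pos 4 ('b'): match
  Compare pos 2 ('l') with pos 3 ('l'): match
Result: palindrome

1


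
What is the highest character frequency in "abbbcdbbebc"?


Input: abbbcdbbebc
Character counts:
  'a': 1
  'b': 6
  'c': 2
  'd': 1
  'e': 1
Maximum frequency: 6

6


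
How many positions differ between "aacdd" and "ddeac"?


Comparing "aacdd" and "ddeac" position by position:
  Position 0: 'a' vs 'd' => DIFFER
  Position 1: 'a' vs 'd' => DIFFER
  Position 2: 'c' vs 'e' => DIFFER
  Position 3: 'd' vs 'a' => DIFFER
  Position 4: 'd' vs 'c' => DIFFER
Positions that differ: 5

5


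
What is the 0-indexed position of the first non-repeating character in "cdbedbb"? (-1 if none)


Input: cdbedbb
Character frequencies:
  'b': 3
  'c': 1
  'd': 2
  'e': 1
Scanning left to right for freq == 1:
  Position 0 ('c'): unique! => answer = 0

0


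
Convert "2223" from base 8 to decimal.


Input: "2223" in base 8
Positional expansion:
  Digit '2' (value 2) x 8^3 = 1024
  Digit '2' (value 2) x 8^2 = 128
  Digit '2' (value 2) x 8^1 = 16
  Digit '3' (value 3) x 8^0 = 3
Sum = 1171

1171


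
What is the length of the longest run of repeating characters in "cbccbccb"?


Input: "cbccbccb"
Scanning for longest run:
  Position 1 ('b'): new char, reset run to 1
  Position 2 ('c'): new char, reset run to 1
  Position 3 ('c'): continues run of 'c', length=2
  Position 4 ('b'): new char, reset run to 1
  Position 5 ('c'): new char, reset run to 1
  Position 6 ('c'): continues run of 'c', length=2
  Position 7 ('b'): new char, reset run to 1
Longest run: 'c' with length 2

2


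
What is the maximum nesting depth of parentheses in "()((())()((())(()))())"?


Input: "()((())()((())(()))())"
Tracking depth:
  Position 0 '(': depth becomes 1
  Position 1 ')': depth becomes 0
  Position 2 '(': depth becomes 1
  Position 3 '(': depth becomes 2
  Position 4 '(': depth becomes 3
  Position 5 ')': depth becomes 2
  Position 6 ')': depth becomes 1
  Position 7 '(': depth becomes 2
  Position 8 ')': depth becomes 1
  Position 9 '(': depth becomes 2
  Position 10 '(': depth becomes 3
  Position 11 '(': depth becomes 4
  Position 12 ')': depth becomes 3
  Position 13 ')': depth becomes 2
  Position 14 '(': depth becomes 3
  Position 15 '(': depth becomes 4
  Position 16 ')': depth becomes 3
  Position 17 ')': depth becomes 2
  Position 18 ')': depth becomes 1
  Position 19 '(': depth becomes 2
  Position 20 ')': depth becomes 1
  Position 21 ')': depth becomes 0
Maximum depth reached: 4

4


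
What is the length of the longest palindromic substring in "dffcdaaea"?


Input: "dffcdaaea"
Checking substrings for palindromes:
  [6:9] "aea" (len 3) => palindrome
  [1:3] "ff" (len 2) => palindrome
  [5:7] "aa" (len 2) => palindrome
Longest palindromic substring: "aea" with length 3

3


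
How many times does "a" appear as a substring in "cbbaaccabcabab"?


Searching for "a" in "cbbaaccabcabab"
Scanning each position:
  Position 0: "c" => no
  Position 1: "b" => no
  Position 2: "b" => no
  Position 3: "a" => MATCH
  Position 4: "a" => MATCH
  Position 5: "c" => no
  Position 6: "c" => no
  Position 7: "a" => MATCH
  Position 8: "b" => no
  Position 9: "c" => no
  Position 10: "a" => MATCH
  Position 11: "b" => no
  Position 12: "a" => MATCH
  Position 13: "b" => no
Total occurrences: 5

5


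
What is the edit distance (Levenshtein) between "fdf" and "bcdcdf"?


Computing edit distance: "fdf" -> "bcdcdf"
DP table:
           b    c    d    c    d    f
      0    1    2    3    4    5    6
  f   1    1    2    3    4    5    5
  d   2    2    2    2    3    4    5
  f   3    3    3    3    3    4    4
Edit distance = dp[3][6] = 4

4


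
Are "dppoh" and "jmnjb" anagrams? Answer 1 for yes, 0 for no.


Strings: "dppoh", "jmnjb"
Sorted first:  dhopp
Sorted second: bjjmn
Differ at position 0: 'd' vs 'b' => not anagrams

0


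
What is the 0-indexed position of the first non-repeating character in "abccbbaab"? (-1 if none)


Input: abccbbaab
Character frequencies:
  'a': 3
  'b': 4
  'c': 2
Scanning left to right for freq == 1:
  Position 0 ('a'): freq=3, skip
  Position 1 ('b'): freq=4, skip
  Position 2 ('c'): freq=2, skip
  Position 3 ('c'): freq=2, skip
  Position 4 ('b'): freq=4, skip
  Position 5 ('b'): freq=4, skip
  Position 6 ('a'): freq=3, skip
  Position 7 ('a'): freq=3, skip
  Position 8 ('b'): freq=4, skip
  No unique character found => answer = -1

-1


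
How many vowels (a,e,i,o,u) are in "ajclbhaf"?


Input: ajclbhaf
Checking each character:
  'a' at position 0: vowel (running total: 1)
  'j' at position 1: consonant
  'c' at position 2: consonant
  'l' at position 3: consonant
  'b' at position 4: consonant
  'h' at position 5: consonant
  'a' at position 6: vowel (running total: 2)
  'f' at position 7: consonant
Total vowels: 2

2


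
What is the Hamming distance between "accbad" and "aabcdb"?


Comparing "accbad" and "aabcdb" position by position:
  Position 0: 'a' vs 'a' => same
  Position 1: 'c' vs 'a' => differ
  Position 2: 'c' vs 'b' => differ
  Position 3: 'b' vs 'c' => differ
  Position 4: 'a' vs 'd' => differ
  Position 5: 'd' vs 'b' => differ
Total differences (Hamming distance): 5

5


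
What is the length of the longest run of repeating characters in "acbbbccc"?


Input: "acbbbccc"
Scanning for longest run:
  Position 1 ('c'): new char, reset run to 1
  Position 2 ('b'): new char, reset run to 1
  Position 3 ('b'): continues run of 'b', length=2
  Position 4 ('b'): continues run of 'b', length=3
  Position 5 ('c'): new char, reset run to 1
  Position 6 ('c'): continues run of 'c', length=2
  Position 7 ('c'): continues run of 'c', length=3
Longest run: 'b' with length 3

3


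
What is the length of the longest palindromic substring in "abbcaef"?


Input: "abbcaef"
Checking substrings for palindromes:
  [1:3] "bb" (len 2) => palindrome
Longest palindromic substring: "bb" with length 2

2


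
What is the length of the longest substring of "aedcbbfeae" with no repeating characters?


Input: "aedcbbfeae"
Sliding window (track last position of each char):
  Position 0 ('a'): window [0,0] length 1 -- new best
  Position 1 ('e'): window [0,1] length 2 -- new best
  Position 2 ('d'): window [0,2] length 3 -- new best
  Position 3 ('c'): window [0,3] length 4 -- new best
  Position 4 ('b'): window [0,4] length 5 -- new best
  Position 5 ('b'): repeat (last at 4), move window start to 5
  Position 5 ('b'): window [5,5] length 1
  Position 6 ('f'): window [5,6] length 2
  Position 7 ('e'): window [5,7] length 3
  Position 8 ('a'): window [5,8] length 4
  Position 9 ('e'): repeat (last at 7), move window start to 8
  Position 9 ('e'): window [8,9] length 2
Longest substring with no repeats: "aedcb" with length 5

5


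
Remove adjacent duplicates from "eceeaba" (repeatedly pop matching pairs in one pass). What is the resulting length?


Input: eceeaba
Stack-based adjacent duplicate removal:
  Read 'e': push. Stack: e
  Read 'c': push. Stack: ec
  Read 'e': push. Stack: ece
  Read 'e': matches stack top 'e' => pop. Stack: ec
  Read 'a': push. Stack: eca
  Read 'b': push. Stack: ecab
  Read 'a': push. Stack: ecaba
Final stack: "ecaba" (length 5)

5


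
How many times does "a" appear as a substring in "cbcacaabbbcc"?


Searching for "a" in "cbcacaabbbcc"
Scanning each position:
  Position 0: "c" => no
  Position 1: "b" => no
  Position 2: "c" => no
  Position 3: "a" => MATCH
  Position 4: "c" => no
  Position 5: "a" => MATCH
  Position 6: "a" => MATCH
  Position 7: "b" => no
  Position 8: "b" => no
  Position 9: "b" => no
  Position 10: "c" => no
  Position 11: "c" => no
Total occurrences: 3

3


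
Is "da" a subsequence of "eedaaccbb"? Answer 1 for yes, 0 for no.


Check if "da" is a subsequence of "eedaaccbb"
Greedy scan:
  Position 0 ('e'): no match needed
  Position 1 ('e'): no match needed
  Position 2 ('d'): matches sub[0] = 'd'
  Position 3 ('a'): matches sub[1] = 'a'
  Position 4 ('a'): no match needed
  Position 5 ('c'): no match needed
  Position 6 ('c'): no match needed
  Position 7 ('b'): no match needed
  Position 8 ('b'): no match needed
All 2 characters matched => is a subsequence

1


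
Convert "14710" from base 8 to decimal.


Input: "14710" in base 8
Positional expansion:
  Digit '1' (value 1) x 8^4 = 4096
  Digit '4' (value 4) x 8^3 = 2048
  Digit '7' (value 7) x 8^2 = 448
  Digit '1' (value 1) x 8^1 = 8
  Digit '0' (value 0) x 8^0 = 0
Sum = 6600

6600


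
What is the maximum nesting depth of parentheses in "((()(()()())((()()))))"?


Input: "((()(()()())((()()))))"
Tracking depth:
  Position 0 '(': depth becomes 1
  Position 1 '(': depth becomes 2
  Position 2 '(': depth becomes 3
  Position 3 ')': depth becomes 2
  Position 4 '(': depth becomes 3
  Position 5 '(': depth becomes 4
  Position 6 ')': depth becomes 3
  Position 7 '(': depth becomes 4
  Position 8 ')': depth becomes 3
  Position 9 '(': depth becomes 4
  Position 10 ')': depth becomes 3
  Position 11 ')': depth becomes 2
  Position 12 '(': depth becomes 3
  Position 13 '(': depth becomes 4
  Position 14 '(': depth becomes 5
  Position 15 ')': depth becomes 4
  Position 16 '(': depth becomes 5
  Position 17 ')': depth becomes 4
  Position 18 ')': depth becomes 3
  Position 19 ')': depth becomes 2
  Position 20 ')': depth becomes 1
  Position 21 ')': depth becomes 0
Maximum depth reached: 5

5


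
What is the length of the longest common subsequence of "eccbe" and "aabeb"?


LCS of "eccbe" and "aabeb"
DP table:
           a    a    b    e    b
      0    0    0    0    0    0
  e   0    0    0    0    1    1
  c   0    0    0    0    1    1
  c   0    0    0    0    1    1
  b   0    0    0    1    1    2
  e   0    0    0    1    2    2
LCS length = dp[5][5] = 2

2


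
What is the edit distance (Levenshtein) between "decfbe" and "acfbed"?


Computing edit distance: "decfbe" -> "acfbed"
DP table:
           a    c    f    b    e    d
      0    1    2    3    4    5    6
  d   1    1    2    3    4    5    5
  e   2    2    2    3    4    4    5
  c   3    3    2    3    4    5    5
  f   4    4    3    2    3    4    5
  b   5    5    4    3    2    3    4
  e   6    6    5    4    3    2    3
Edit distance = dp[6][6] = 3

3


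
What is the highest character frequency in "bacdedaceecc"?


Input: bacdedaceecc
Character counts:
  'a': 2
  'b': 1
  'c': 4
  'd': 2
  'e': 3
Maximum frequency: 4

4


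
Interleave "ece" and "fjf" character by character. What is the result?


Interleaving "ece" and "fjf":
  Position 0: 'e' from first, 'f' from second => "ef"
  Position 1: 'c' from first, 'j' from second => "cj"
  Position 2: 'e' from first, 'f' from second => "ef"
Result: efcjef

efcjef


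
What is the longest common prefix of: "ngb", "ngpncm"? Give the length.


Words: ngb, ngpncm
  Position 0: all 'n' => match
  Position 1: all 'g' => match
  Position 2: ('b', 'p') => mismatch, stop
LCP = "ng" (length 2)

2


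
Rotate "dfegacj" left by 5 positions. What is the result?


Input: "dfegacj", rotate left by 5
First 5 characters: "dfega"
Remaining characters: "cj"
Concatenate remaining + first: "cj" + "dfega" = "cjdfega"

cjdfega


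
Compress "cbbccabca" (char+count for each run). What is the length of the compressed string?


Input: cbbccabca
Runs:
  'c' x 1 => "c1"
  'b' x 2 => "b2"
  'c' x 2 => "c2"
  'a' x 1 => "a1"
  'b' x 1 => "b1"
  'c' x 1 => "c1"
  'a' x 1 => "a1"
Compressed: "c1b2c2a1b1c1a1"
Compressed length: 14

14


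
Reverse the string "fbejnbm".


Input: fbejnbm
Reading characters right to left:
  Position 6: 'm'
  Position 5: 'b'
  Position 4: 'n'
  Position 3: 'j'
  Position 2: 'e'
  Position 1: 'b'
  Position 0: 'f'
Reversed: mbnjebf

mbnjebf


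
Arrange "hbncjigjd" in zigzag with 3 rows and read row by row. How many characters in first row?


Zigzag "hbncjigjd" into 3 rows:
Placing characters:
  'h' => row 0
  'b' => row 1
  'n' => row 2
  'c' => row 1
  'j' => row 0
  'i' => row 1
  'g' => row 2
  'j' => row 1
  'd' => row 0
Rows:
  Row 0: "hjd"
  Row 1: "bcij"
  Row 2: "ng"
First row length: 3

3


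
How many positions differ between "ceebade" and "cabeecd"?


Comparing "ceebade" and "cabeecd" position by position:
  Position 0: 'c' vs 'c' => same
  Position 1: 'e' vs 'a' => DIFFER
  Position 2: 'e' vs 'b' => DIFFER
  Position 3: 'b' vs 'e' => DIFFER
  Position 4: 'a' vs 'e' => DIFFER
  Position 5: 'd' vs 'c' => DIFFER
  Position 6: 'e' vs 'd' => DIFFER
Positions that differ: 6

6


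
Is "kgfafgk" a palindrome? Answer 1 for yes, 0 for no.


Input: kgfafgk
Reversed: kgfafgk
  Compare pos 0 ('k') with pos 6 ('k'): match
  Compare pos 1 ('g') with pos 5 ('g'): match
  Compare pos 2 ('f') with pos 4 ('f'): match
Result: palindrome

1


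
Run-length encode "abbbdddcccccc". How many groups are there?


Input: abbbdddcccccc
Scanning for consecutive runs:
  Group 1: 'a' x 1 (positions 0-0)
  Group 2: 'b' x 3 (positions 1-3)
  Group 3: 'd' x 3 (positions 4-6)
  Group 4: 'c' x 6 (positions 7-12)
Total groups: 4

4


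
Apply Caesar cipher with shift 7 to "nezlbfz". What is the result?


Caesar cipher: shift "nezlbfz" by 7
  'n' (pos 13) + 7 = pos 20 = 'u'
  'e' (pos 4) + 7 = pos 11 = 'l'
  'z' (pos 25) + 7 = pos 6 = 'g'
  'l' (pos 11) + 7 = pos 18 = 's'
  'b' (pos 1) + 7 = pos 8 = 'i'
  'f' (pos 5) + 7 = pos 12 = 'm'
  'z' (pos 25) + 7 = pos 6 = 'g'
Result: ulgsimg

ulgsimg


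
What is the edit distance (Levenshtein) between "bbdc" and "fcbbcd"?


Computing edit distance: "bbdc" -> "fcbbcd"
DP table:
           f    c    b    b    c    d
      0    1    2    3    4    5    6
  b   1    1    2    2    3    4    5
  b   2    2    2    2    2    3    4
  d   3    3    3    3    3    3    3
  c   4    4    3    4    4    3    4
Edit distance = dp[4][6] = 4

4


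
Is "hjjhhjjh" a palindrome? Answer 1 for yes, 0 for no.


Input: hjjhhjjh
Reversed: hjjhhjjh
  Compare pos 0 ('h') with pos 7 ('h'): match
  Compare pos 1 ('j') with pos 6 ('j'): match
  Compare pos 2 ('j') with pos 5 ('j'): match
  Compare pos 3 ('h') with pos 4 ('h'): match
Result: palindrome

1


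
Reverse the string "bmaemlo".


Input: bmaemlo
Reading characters right to left:
  Position 6: 'o'
  Position 5: 'l'
  Position 4: 'm'
  Position 3: 'e'
  Position 2: 'a'
  Position 1: 'm'
  Position 0: 'b'
Reversed: olmeamb

olmeamb


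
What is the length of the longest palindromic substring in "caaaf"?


Input: "caaaf"
Checking substrings for palindromes:
  [1:4] "aaa" (len 3) => palindrome
  [1:3] "aa" (len 2) => palindrome
  [2:4] "aa" (len 2) => palindrome
Longest palindromic substring: "aaa" with length 3

3


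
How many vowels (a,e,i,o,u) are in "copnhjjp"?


Input: copnhjjp
Checking each character:
  'c' at position 0: consonant
  'o' at position 1: vowel (running total: 1)
  'p' at position 2: consonant
  'n' at position 3: consonant
  'h' at position 4: consonant
  'j' at position 5: consonant
  'j' at position 6: consonant
  'p' at position 7: consonant
Total vowels: 1

1


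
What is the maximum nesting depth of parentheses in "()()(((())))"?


Input: "()()(((())))"
Tracking depth:
  Position 0 '(': depth becomes 1
  Position 1 ')': depth becomes 0
  Position 2 '(': depth becomes 1
  Position 3 ')': depth becomes 0
  Position 4 '(': depth becomes 1
  Position 5 '(': depth becomes 2
  Position 6 '(': depth becomes 3
  Position 7 '(': depth becomes 4
  Position 8 ')': depth becomes 3
  Position 9 ')': depth becomes 2
  Position 10 ')': depth becomes 1
  Position 11 ')': depth becomes 0
Maximum depth reached: 4

4


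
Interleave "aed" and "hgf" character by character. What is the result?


Interleaving "aed" and "hgf":
  Position 0: 'a' from first, 'h' from second => "ah"
  Position 1: 'e' from first, 'g' from second => "eg"
  Position 2: 'd' from first, 'f' from second => "df"
Result: ahegdf

ahegdf


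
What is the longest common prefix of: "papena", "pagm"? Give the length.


Words: papena, pagm
  Position 0: all 'p' => match
  Position 1: all 'a' => match
  Position 2: ('p', 'g') => mismatch, stop
LCP = "pa" (length 2)

2


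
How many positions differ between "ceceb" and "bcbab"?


Comparing "ceceb" and "bcbab" position by position:
  Position 0: 'c' vs 'b' => DIFFER
  Position 1: 'e' vs 'c' => DIFFER
  Position 2: 'c' vs 'b' => DIFFER
  Position 3: 'e' vs 'a' => DIFFER
  Position 4: 'b' vs 'b' => same
Positions that differ: 4

4


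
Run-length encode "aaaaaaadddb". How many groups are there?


Input: aaaaaaadddb
Scanning for consecutive runs:
  Group 1: 'a' x 7 (positions 0-6)
  Group 2: 'd' x 3 (positions 7-9)
  Group 3: 'b' x 1 (positions 10-10)
Total groups: 3

3


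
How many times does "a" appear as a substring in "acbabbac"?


Searching for "a" in "acbabbac"
Scanning each position:
  Position 0: "a" => MATCH
  Position 1: "c" => no
  Position 2: "b" => no
  Position 3: "a" => MATCH
  Position 4: "b" => no
  Position 5: "b" => no
  Position 6: "a" => MATCH
  Position 7: "c" => no
Total occurrences: 3

3


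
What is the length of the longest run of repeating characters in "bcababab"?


Input: "bcababab"
Scanning for longest run:
  Position 1 ('c'): new char, reset run to 1
  Position 2 ('a'): new char, reset run to 1
  Position 3 ('b'): new char, reset run to 1
  Position 4 ('a'): new char, reset run to 1
  Position 5 ('b'): new char, reset run to 1
  Position 6 ('a'): new char, reset run to 1
  Position 7 ('b'): new char, reset run to 1
Longest run: 'b' with length 1

1


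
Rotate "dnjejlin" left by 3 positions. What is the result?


Input: "dnjejlin", rotate left by 3
First 3 characters: "dnj"
Remaining characters: "ejlin"
Concatenate remaining + first: "ejlin" + "dnj" = "ejlindnj"

ejlindnj


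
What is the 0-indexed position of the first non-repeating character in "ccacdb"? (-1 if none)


Input: ccacdb
Character frequencies:
  'a': 1
  'b': 1
  'c': 3
  'd': 1
Scanning left to right for freq == 1:
  Position 0 ('c'): freq=3, skip
  Position 1 ('c'): freq=3, skip
  Position 2 ('a'): unique! => answer = 2

2


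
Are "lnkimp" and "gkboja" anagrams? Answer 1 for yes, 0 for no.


Strings: "lnkimp", "gkboja"
Sorted first:  iklmnp
Sorted second: abgjko
Differ at position 0: 'i' vs 'a' => not anagrams

0


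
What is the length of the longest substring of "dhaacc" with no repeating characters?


Input: "dhaacc"
Sliding window (track last position of each char):
  Position 0 ('d'): window [0,0] length 1 -- new best
  Position 1 ('h'): window [0,1] length 2 -- new best
  Position 2 ('a'): window [0,2] length 3 -- new best
  Position 3 ('a'): repeat (last at 2), move window start to 3
  Position 3 ('a'): window [3,3] length 1
  Position 4 ('c'): window [3,4] length 2
  Position 5 ('c'): repeat (last at 4), move window start to 5
  Position 5 ('c'): window [5,5] length 1
Longest substring with no repeats: "dha" with length 3

3


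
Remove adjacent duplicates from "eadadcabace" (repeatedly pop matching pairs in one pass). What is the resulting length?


Input: eadadcabace
Stack-based adjacent duplicate removal:
  Read 'e': push. Stack: e
  Read 'a': push. Stack: ea
  Read 'd': push. Stack: ead
  Read 'a': push. Stack: eada
  Read 'd': push. Stack: eadad
  Read 'c': push. Stack: eadadc
  Read 'a': push. Stack: eadadca
  Read 'b': push. Stack: eadadcab
  Read 'a': push. Stack: eadadcaba
  Read 'c': push. Stack: eadadcabac
  Read 'e': push. Stack: eadadcabace
Final stack: "eadadcabace" (length 11)

11


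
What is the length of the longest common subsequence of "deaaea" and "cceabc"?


LCS of "deaaea" and "cceabc"
DP table:
           c    c    e    a    b    c
      0    0    0    0    0    0    0
  d   0    0    0    0    0    0    0
  e   0    0    0    1    1    1    1
  a   0    0    0    1    2    2    2
  a   0    0    0    1    2    2    2
  e   0    0    0    1    2    2    2
  a   0    0    0    1    2    2    2
LCS length = dp[6][6] = 2

2


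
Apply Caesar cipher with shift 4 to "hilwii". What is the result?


Caesar cipher: shift "hilwii" by 4
  'h' (pos 7) + 4 = pos 11 = 'l'
  'i' (pos 8) + 4 = pos 12 = 'm'
  'l' (pos 11) + 4 = pos 15 = 'p'
  'w' (pos 22) + 4 = pos 0 = 'a'
  'i' (pos 8) + 4 = pos 12 = 'm'
  'i' (pos 8) + 4 = pos 12 = 'm'
Result: lmpamm

lmpamm


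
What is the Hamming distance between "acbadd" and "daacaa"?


Comparing "acbadd" and "daacaa" position by position:
  Position 0: 'a' vs 'd' => differ
  Position 1: 'c' vs 'a' => differ
  Position 2: 'b' vs 'a' => differ
  Position 3: 'a' vs 'c' => differ
  Position 4: 'd' vs 'a' => differ
  Position 5: 'd' vs 'a' => differ
Total differences (Hamming distance): 6

6


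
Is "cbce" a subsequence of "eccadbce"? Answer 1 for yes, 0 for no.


Check if "cbce" is a subsequence of "eccadbce"
Greedy scan:
  Position 0 ('e'): no match needed
  Position 1 ('c'): matches sub[0] = 'c'
  Position 2 ('c'): no match needed
  Position 3 ('a'): no match needed
  Position 4 ('d'): no match needed
  Position 5 ('b'): matches sub[1] = 'b'
  Position 6 ('c'): matches sub[2] = 'c'
  Position 7 ('e'): matches sub[3] = 'e'
All 4 characters matched => is a subsequence

1


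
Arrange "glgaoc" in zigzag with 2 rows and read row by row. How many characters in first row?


Zigzag "glgaoc" into 2 rows:
Placing characters:
  'g' => row 0
  'l' => row 1
  'g' => row 0
  'a' => row 1
  'o' => row 0
  'c' => row 1
Rows:
  Row 0: "ggo"
  Row 1: "lac"
First row length: 3

3


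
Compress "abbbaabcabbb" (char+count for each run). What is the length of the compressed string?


Input: abbbaabcabbb
Runs:
  'a' x 1 => "a1"
  'b' x 3 => "b3"
  'a' x 2 => "a2"
  'b' x 1 => "b1"
  'c' x 1 => "c1"
  'a' x 1 => "a1"
  'b' x 3 => "b3"
Compressed: "a1b3a2b1c1a1b3"
Compressed length: 14

14


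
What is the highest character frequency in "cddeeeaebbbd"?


Input: cddeeeaebbbd
Character counts:
  'a': 1
  'b': 3
  'c': 1
  'd': 3
  'e': 4
Maximum frequency: 4

4


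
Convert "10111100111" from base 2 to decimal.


Input: "10111100111" in base 2
Positional expansion:
  Digit '1' (value 1) x 2^10 = 1024
  Digit '0' (value 0) x 2^9 = 0
  Digit '1' (value 1) x 2^8 = 256
  Digit '1' (value 1) x 2^7 = 128
  Digit '1' (value 1) x 2^6 = 64
  Digit '1' (value 1) x 2^5 = 32
  Digit '0' (value 0) x 2^4 = 0
  Digit '0' (value 0) x 2^3 = 0
  Digit '1' (value 1) x 2^2 = 4
  Digit '1' (value 1) x 2^1 = 2
  Digit '1' (value 1) x 2^0 = 1
Sum = 1511

1511


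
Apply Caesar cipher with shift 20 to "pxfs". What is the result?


Caesar cipher: shift "pxfs" by 20
  'p' (pos 15) + 20 = pos 9 = 'j'
  'x' (pos 23) + 20 = pos 17 = 'r'
  'f' (pos 5) + 20 = pos 25 = 'z'
  's' (pos 18) + 20 = pos 12 = 'm'
Result: jrzm

jrzm


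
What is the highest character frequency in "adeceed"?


Input: adeceed
Character counts:
  'a': 1
  'c': 1
  'd': 2
  'e': 3
Maximum frequency: 3

3


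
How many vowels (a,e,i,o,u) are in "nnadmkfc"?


Input: nnadmkfc
Checking each character:
  'n' at position 0: consonant
  'n' at position 1: consonant
  'a' at position 2: vowel (running total: 1)
  'd' at position 3: consonant
  'm' at position 4: consonant
  'k' at position 5: consonant
  'f' at position 6: consonant
  'c' at position 7: consonant
Total vowels: 1

1


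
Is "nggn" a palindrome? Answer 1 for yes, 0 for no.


Input: nggn
Reversed: nggn
  Compare pos 0 ('n') with pos 3 ('n'): match
  Compare pos 1 ('g') with pos 2 ('g'): match
Result: palindrome

1


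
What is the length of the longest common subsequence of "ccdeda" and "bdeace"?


LCS of "ccdeda" and "bdeace"
DP table:
           b    d    e    a    c    e
      0    0    0    0    0    0    0
  c   0    0    0    0    0    1    1
  c   0    0    0    0    0    1    1
  d   0    0    1    1    1    1    1
  e   0    0    1    2    2    2    2
  d   0    0    1    2    2    2    2
  a   0    0    1    2    3    3    3
LCS length = dp[6][6] = 3

3


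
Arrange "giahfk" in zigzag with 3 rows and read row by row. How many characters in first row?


Zigzag "giahfk" into 3 rows:
Placing characters:
  'g' => row 0
  'i' => row 1
  'a' => row 2
  'h' => row 1
  'f' => row 0
  'k' => row 1
Rows:
  Row 0: "gf"
  Row 1: "ihk"
  Row 2: "a"
First row length: 2

2


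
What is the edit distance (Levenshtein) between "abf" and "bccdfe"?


Computing edit distance: "abf" -> "bccdfe"
DP table:
           b    c    c    d    f    e
      0    1    2    3    4    5    6
  a   1    1    2    3    4    5    6
  b   2    1    2    3    4    5    6
  f   3    2    2    3    4    4    5
Edit distance = dp[3][6] = 5

5


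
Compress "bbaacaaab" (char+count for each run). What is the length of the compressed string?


Input: bbaacaaab
Runs:
  'b' x 2 => "b2"
  'a' x 2 => "a2"
  'c' x 1 => "c1"
  'a' x 3 => "a3"
  'b' x 1 => "b1"
Compressed: "b2a2c1a3b1"
Compressed length: 10

10


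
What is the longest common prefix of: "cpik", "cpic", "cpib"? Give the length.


Words: cpik, cpic, cpib
  Position 0: all 'c' => match
  Position 1: all 'p' => match
  Position 2: all 'i' => match
  Position 3: ('k', 'c', 'b') => mismatch, stop
LCP = "cpi" (length 3)

3


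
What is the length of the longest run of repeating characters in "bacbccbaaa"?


Input: "bacbccbaaa"
Scanning for longest run:
  Position 1 ('a'): new char, reset run to 1
  Position 2 ('c'): new char, reset run to 1
  Position 3 ('b'): new char, reset run to 1
  Position 4 ('c'): new char, reset run to 1
  Position 5 ('c'): continues run of 'c', length=2
  Position 6 ('b'): new char, reset run to 1
  Position 7 ('a'): new char, reset run to 1
  Position 8 ('a'): continues run of 'a', length=2
  Position 9 ('a'): continues run of 'a', length=3
Longest run: 'a' with length 3

3


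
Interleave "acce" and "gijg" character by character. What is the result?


Interleaving "acce" and "gijg":
  Position 0: 'a' from first, 'g' from second => "ag"
  Position 1: 'c' from first, 'i' from second => "ci"
  Position 2: 'c' from first, 'j' from second => "cj"
  Position 3: 'e' from first, 'g' from second => "eg"
Result: agcicjeg

agcicjeg


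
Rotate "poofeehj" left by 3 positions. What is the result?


Input: "poofeehj", rotate left by 3
First 3 characters: "poo"
Remaining characters: "feehj"
Concatenate remaining + first: "feehj" + "poo" = "feehjpoo"

feehjpoo


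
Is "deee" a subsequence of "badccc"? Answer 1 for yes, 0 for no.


Check if "deee" is a subsequence of "badccc"
Greedy scan:
  Position 0 ('b'): no match needed
  Position 1 ('a'): no match needed
  Position 2 ('d'): matches sub[0] = 'd'
  Position 3 ('c'): no match needed
  Position 4 ('c'): no match needed
  Position 5 ('c'): no match needed
Only matched 1/4 characters => not a subsequence

0


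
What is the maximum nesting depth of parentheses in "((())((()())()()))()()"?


Input: "((())((()())()()))()()"
Tracking depth:
  Position 0 '(': depth becomes 1
  Position 1 '(': depth becomes 2
  Position 2 '(': depth becomes 3
  Position 3 ')': depth becomes 2
  Position 4 ')': depth becomes 1
  Position 5 '(': depth becomes 2
  Position 6 '(': depth becomes 3
  Position 7 '(': depth becomes 4
  Position 8 ')': depth becomes 3
  Position 9 '(': depth becomes 4
  Position 10 ')': depth becomes 3
  Position 11 ')': depth becomes 2
  Position 12 '(': depth becomes 3
  Position 13 ')': depth becomes 2
  Position 14 '(': depth becomes 3
  Position 15 ')': depth becomes 2
  Position 16 ')': depth becomes 1
  Position 17 ')': depth becomes 0
  Position 18 '(': depth becomes 1
  Position 19 ')': depth becomes 0
  Position 20 '(': depth becomes 1
  Position 21 ')': depth becomes 0
Maximum depth reached: 4

4


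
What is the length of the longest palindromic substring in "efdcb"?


Input: "efdcb"
Checking substrings for palindromes:
  No multi-char palindromic substrings found
Longest palindromic substring: "e" with length 1

1


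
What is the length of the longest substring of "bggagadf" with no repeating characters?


Input: "bggagadf"
Sliding window (track last position of each char):
  Position 0 ('b'): window [0,0] length 1 -- new best
  Position 1 ('g'): window [0,1] length 2 -- new best
  Position 2 ('g'): repeat (last at 1), move window start to 2
  Position 2 ('g'): window [2,2] length 1
  Position 3 ('a'): window [2,3] length 2
  Position 4 ('g'): repeat (last at 2), move window start to 3
  Position 4 ('g'): window [3,4] length 2
  Position 5 ('a'): repeat (last at 3), move window start to 4
  Position 5 ('a'): window [4,5] length 2
  Position 6 ('d'): window [4,6] length 3 -- new best
  Position 7 ('f'): window [4,7] length 4 -- new best
Longest substring with no repeats: "gadf" with length 4

4


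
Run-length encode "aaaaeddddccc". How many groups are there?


Input: aaaaeddddccc
Scanning for consecutive runs:
  Group 1: 'a' x 4 (positions 0-3)
  Group 2: 'e' x 1 (positions 4-4)
  Group 3: 'd' x 4 (positions 5-8)
  Group 4: 'c' x 3 (positions 9-11)
Total groups: 4

4


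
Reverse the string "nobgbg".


Input: nobgbg
Reading characters right to left:
  Position 5: 'g'
  Position 4: 'b'
  Position 3: 'g'
  Position 2: 'b'
  Position 1: 'o'
  Position 0: 'n'
Reversed: gbgbon

gbgbon


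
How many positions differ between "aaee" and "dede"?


Comparing "aaee" and "dede" position by position:
  Position 0: 'a' vs 'd' => DIFFER
  Position 1: 'a' vs 'e' => DIFFER
  Position 2: 'e' vs 'd' => DIFFER
  Position 3: 'e' vs 'e' => same
Positions that differ: 3

3


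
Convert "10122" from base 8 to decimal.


Input: "10122" in base 8
Positional expansion:
  Digit '1' (value 1) x 8^4 = 4096
  Digit '0' (value 0) x 8^3 = 0
  Digit '1' (value 1) x 8^2 = 64
  Digit '2' (value 2) x 8^1 = 16
  Digit '2' (value 2) x 8^0 = 2
Sum = 4178

4178


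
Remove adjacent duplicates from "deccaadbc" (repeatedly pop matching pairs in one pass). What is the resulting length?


Input: deccaadbc
Stack-based adjacent duplicate removal:
  Read 'd': push. Stack: d
  Read 'e': push. Stack: de
  Read 'c': push. Stack: dec
  Read 'c': matches stack top 'c' => pop. Stack: de
  Read 'a': push. Stack: dea
  Read 'a': matches stack top 'a' => pop. Stack: de
  Read 'd': push. Stack: ded
  Read 'b': push. Stack: dedb
  Read 'c': push. Stack: dedbc
Final stack: "dedbc" (length 5)

5


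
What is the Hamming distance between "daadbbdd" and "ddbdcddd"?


Comparing "daadbbdd" and "ddbdcddd" position by position:
  Position 0: 'd' vs 'd' => same
  Position 1: 'a' vs 'd' => differ
  Position 2: 'a' vs 'b' => differ
  Position 3: 'd' vs 'd' => same
  Position 4: 'b' vs 'c' => differ
  Position 5: 'b' vs 'd' => differ
  Position 6: 'd' vs 'd' => same
  Position 7: 'd' vs 'd' => same
Total differences (Hamming distance): 4

4


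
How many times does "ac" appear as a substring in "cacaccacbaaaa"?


Searching for "ac" in "cacaccacbaaaa"
Scanning each position:
  Position 0: "ca" => no
  Position 1: "ac" => MATCH
  Position 2: "ca" => no
  Position 3: "ac" => MATCH
  Position 4: "cc" => no
  Position 5: "ca" => no
  Position 6: "ac" => MATCH
  Position 7: "cb" => no
  Position 8: "ba" => no
  Position 9: "aa" => no
  Position 10: "aa" => no
  Position 11: "aa" => no
Total occurrences: 3

3


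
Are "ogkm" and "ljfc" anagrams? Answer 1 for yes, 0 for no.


Strings: "ogkm", "ljfc"
Sorted first:  gkmo
Sorted second: cfjl
Differ at position 0: 'g' vs 'c' => not anagrams

0
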